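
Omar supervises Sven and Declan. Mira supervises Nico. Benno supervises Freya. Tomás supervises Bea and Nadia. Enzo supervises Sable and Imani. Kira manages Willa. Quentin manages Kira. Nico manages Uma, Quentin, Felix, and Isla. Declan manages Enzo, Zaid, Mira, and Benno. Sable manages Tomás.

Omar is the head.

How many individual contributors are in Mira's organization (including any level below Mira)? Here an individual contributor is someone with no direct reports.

The people in Mira's organization with no one reporting to them are Isla, Felix, Willa, Uma. That is 4.

4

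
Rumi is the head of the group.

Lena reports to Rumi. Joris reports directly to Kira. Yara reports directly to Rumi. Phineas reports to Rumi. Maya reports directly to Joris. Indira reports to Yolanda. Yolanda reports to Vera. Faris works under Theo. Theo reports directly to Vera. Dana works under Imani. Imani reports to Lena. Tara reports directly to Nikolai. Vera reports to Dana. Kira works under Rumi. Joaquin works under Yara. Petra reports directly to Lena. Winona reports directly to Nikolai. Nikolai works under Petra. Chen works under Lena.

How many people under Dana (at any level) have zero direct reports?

2

The people in Dana's organization with no one reporting to them are Faris, Indira. That is 2.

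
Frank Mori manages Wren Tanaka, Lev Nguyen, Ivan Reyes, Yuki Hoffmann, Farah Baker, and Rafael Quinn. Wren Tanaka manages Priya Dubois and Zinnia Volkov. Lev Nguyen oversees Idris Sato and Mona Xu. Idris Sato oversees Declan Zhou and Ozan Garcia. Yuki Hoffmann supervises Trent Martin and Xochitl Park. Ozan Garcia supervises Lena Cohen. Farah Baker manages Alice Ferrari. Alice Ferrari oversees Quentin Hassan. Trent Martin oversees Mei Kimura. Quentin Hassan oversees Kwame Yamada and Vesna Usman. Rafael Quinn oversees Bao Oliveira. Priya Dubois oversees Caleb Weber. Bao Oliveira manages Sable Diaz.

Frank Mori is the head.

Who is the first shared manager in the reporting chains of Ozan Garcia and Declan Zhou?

Idris Sato

Ozan Garcia's chain of managers is Idris Sato, Lev Nguyen, Frank Mori. Declan Zhou's chain of managers is Idris Sato, Lev Nguyen, Frank Mori. The first manager that appears in both chains is Idris Sato.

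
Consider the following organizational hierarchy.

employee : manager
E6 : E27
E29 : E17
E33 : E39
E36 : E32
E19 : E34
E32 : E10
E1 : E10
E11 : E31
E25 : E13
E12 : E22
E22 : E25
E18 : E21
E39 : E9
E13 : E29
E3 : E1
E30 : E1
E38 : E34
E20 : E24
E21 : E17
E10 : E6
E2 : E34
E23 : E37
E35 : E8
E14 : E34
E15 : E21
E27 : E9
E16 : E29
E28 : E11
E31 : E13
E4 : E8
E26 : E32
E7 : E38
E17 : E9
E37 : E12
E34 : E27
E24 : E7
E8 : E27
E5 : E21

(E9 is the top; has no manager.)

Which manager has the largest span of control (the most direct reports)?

E34

Direct-report counts: E9 has 3; E39 has 1; E27 has 3; E6 has 1; E10 has 2; E1 has 2; E32 has 2; E34 has 4; E38 has 1; E7 has 1; E24 has 1; E8 has 2; E17 has 2; E21 has 3; E29 has 2; E13 has 2; E31 has 1; E11 has 1; E25 has 1; E22 has 1; E12 has 1; E37 has 1. The largest is 4, held by E34.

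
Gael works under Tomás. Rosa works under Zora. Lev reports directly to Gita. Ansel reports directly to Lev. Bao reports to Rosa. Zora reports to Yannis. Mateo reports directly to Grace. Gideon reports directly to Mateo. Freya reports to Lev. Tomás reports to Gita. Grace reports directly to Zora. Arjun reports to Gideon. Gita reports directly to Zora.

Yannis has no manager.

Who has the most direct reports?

Direct-report counts: Yannis has 1; Zora has 3; Rosa has 1; Gita has 2; Lev has 2; Tomás has 1; Grace has 1; Mateo has 1; Gideon has 1. The largest is 3, held by Zora.

Zora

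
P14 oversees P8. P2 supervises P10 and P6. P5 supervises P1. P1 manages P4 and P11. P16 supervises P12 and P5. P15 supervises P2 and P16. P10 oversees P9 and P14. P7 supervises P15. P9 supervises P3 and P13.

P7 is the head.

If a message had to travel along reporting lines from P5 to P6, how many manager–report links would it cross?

4

P5 is 2 levels below P15, and P6 is 2 levels below P15 (their lowest common manager). The shortest path runs up from P5 to P15 and back down to P6: 2 + 2 = 4 links.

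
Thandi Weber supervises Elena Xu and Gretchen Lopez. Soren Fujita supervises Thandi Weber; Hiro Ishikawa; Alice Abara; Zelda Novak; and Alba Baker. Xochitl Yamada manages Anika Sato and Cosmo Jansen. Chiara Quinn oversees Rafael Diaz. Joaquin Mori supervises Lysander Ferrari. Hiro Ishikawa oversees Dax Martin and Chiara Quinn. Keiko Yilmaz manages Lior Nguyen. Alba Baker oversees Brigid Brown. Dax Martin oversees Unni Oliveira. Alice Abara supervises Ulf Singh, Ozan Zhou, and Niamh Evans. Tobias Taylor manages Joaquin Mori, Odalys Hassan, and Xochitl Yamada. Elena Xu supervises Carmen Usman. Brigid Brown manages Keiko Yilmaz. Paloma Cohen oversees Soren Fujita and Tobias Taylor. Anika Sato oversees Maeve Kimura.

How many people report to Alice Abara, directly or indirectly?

3

Alice Abara directly manages Ulf Singh, Ozan Zhou, Niamh Evans. Ulf Singh has no reports. Ozan Zhou has no reports. Niamh Evans has no reports. So Alice Abara's organization is 3 direct reports plus everyone under them: 1 + 1 + 1 = 3.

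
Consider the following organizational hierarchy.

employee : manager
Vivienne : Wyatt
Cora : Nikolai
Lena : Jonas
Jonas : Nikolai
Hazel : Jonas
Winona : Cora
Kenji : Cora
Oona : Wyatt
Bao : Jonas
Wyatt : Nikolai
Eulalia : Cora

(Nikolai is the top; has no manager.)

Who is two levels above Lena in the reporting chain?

Lena reports to Jonas, and Jonas reports to Nikolai. So Lena's skip-level manager is Nikolai.

Nikolai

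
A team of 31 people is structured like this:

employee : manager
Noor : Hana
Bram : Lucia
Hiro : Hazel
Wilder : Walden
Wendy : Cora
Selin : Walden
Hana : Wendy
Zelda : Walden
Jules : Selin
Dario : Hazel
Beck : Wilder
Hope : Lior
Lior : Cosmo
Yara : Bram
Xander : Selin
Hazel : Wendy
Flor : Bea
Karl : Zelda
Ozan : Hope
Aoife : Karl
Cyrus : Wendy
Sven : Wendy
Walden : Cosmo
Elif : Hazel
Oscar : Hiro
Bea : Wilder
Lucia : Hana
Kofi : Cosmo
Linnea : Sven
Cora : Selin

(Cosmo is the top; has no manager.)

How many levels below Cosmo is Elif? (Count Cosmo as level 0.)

6

Chain from Elif up to Cosmo: Elif → Hazel → Wendy → Cora → Selin → Walden → Cosmo. That is 6 steps up, so Elif is 6 levels below Cosmo.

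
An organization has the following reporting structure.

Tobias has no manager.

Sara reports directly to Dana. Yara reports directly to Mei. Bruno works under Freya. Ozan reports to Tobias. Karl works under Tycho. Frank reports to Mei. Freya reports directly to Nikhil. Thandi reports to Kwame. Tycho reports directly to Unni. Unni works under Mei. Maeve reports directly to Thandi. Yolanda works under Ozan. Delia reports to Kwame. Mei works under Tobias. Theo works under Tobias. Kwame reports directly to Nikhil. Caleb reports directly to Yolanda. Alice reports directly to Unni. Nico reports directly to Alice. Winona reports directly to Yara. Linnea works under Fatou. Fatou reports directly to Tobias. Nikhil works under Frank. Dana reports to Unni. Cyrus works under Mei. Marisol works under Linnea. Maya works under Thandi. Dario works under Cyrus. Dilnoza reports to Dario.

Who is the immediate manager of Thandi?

Kwame

Thandi reports directly to Kwame.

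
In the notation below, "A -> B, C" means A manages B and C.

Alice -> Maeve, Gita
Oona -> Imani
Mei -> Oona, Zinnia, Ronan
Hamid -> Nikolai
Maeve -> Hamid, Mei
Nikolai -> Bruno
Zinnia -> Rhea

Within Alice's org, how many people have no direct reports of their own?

5

The people in Alice's organization with no one reporting to them are Gita, Ronan, Rhea, Imani, Bruno. That is 5.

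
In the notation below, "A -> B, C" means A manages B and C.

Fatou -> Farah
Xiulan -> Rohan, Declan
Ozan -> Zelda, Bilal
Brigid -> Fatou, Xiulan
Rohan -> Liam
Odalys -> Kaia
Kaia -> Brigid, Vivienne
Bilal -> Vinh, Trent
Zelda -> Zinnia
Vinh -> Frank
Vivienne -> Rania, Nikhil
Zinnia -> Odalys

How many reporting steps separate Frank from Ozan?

3

Chain from Frank up to Ozan: Frank → Vinh → Bilal → Ozan. That is 3 steps up, so Frank is 3 levels below Ozan.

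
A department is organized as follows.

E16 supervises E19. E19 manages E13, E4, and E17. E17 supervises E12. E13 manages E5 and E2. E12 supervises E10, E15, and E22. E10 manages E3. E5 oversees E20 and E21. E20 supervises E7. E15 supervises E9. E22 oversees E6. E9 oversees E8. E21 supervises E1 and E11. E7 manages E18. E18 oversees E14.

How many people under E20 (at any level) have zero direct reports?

The only person in E20's organization with no one reporting to them is E14. That is 1.

1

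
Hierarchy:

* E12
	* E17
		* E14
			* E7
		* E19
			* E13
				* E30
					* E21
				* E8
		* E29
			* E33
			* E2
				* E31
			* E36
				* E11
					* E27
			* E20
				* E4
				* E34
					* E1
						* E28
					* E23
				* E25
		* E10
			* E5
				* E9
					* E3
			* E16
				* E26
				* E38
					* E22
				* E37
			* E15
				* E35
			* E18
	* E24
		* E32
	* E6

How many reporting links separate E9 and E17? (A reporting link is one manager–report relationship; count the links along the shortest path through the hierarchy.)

E9 is in E17's organization: the chain from E9 up to E17 is E9 → E5 → E10 → E17, which is 3 links.

3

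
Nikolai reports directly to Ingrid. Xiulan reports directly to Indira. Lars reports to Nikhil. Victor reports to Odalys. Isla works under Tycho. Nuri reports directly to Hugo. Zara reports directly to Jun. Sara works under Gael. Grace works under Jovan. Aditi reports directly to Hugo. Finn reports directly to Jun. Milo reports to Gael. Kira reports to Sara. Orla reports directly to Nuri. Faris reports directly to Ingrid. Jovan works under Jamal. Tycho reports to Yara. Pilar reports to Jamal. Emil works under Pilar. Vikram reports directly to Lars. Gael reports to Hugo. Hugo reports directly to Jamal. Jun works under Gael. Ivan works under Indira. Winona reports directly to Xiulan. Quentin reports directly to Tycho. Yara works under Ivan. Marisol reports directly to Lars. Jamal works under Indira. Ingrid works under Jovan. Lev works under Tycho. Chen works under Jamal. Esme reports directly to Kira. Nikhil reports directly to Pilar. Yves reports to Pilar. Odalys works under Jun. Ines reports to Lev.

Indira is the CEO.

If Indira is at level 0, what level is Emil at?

Chain from Emil up to Indira: Emil → Pilar → Jamal → Indira. That is 3 steps up, so Emil is 3 levels below Indira.

3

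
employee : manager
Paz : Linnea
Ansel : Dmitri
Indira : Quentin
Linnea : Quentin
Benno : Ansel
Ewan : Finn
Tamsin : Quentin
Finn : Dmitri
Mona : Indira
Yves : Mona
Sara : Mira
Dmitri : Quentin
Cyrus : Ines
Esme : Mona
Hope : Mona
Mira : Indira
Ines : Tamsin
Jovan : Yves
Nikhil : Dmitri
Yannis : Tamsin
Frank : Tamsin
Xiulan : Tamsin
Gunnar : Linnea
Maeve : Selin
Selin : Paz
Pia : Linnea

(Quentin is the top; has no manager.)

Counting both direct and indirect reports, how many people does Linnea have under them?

Linnea directly manages Pia, Paz, Gunnar. Pia has no reports. Under Paz: Selin, Maeve (2). Gunnar has no reports. So Linnea's organization is 3 direct reports plus everyone under them: 1 + 3 + 1 = 5.

5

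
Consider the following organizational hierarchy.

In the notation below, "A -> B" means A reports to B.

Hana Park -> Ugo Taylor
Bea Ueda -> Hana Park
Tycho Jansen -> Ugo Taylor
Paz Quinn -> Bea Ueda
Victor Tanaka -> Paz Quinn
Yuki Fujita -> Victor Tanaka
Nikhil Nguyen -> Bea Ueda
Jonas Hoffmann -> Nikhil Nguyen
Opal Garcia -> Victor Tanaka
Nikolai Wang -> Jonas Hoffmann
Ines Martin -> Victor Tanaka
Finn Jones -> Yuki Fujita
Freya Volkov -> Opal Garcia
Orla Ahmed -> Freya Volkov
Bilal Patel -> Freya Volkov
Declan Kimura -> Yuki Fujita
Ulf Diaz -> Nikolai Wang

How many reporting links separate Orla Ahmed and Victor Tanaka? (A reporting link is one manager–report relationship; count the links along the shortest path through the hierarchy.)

Orla Ahmed is in Victor Tanaka's organization: the chain from Orla Ahmed up to Victor Tanaka is Orla Ahmed → Freya Volkov → Opal Garcia → Victor Tanaka, which is 3 links.

3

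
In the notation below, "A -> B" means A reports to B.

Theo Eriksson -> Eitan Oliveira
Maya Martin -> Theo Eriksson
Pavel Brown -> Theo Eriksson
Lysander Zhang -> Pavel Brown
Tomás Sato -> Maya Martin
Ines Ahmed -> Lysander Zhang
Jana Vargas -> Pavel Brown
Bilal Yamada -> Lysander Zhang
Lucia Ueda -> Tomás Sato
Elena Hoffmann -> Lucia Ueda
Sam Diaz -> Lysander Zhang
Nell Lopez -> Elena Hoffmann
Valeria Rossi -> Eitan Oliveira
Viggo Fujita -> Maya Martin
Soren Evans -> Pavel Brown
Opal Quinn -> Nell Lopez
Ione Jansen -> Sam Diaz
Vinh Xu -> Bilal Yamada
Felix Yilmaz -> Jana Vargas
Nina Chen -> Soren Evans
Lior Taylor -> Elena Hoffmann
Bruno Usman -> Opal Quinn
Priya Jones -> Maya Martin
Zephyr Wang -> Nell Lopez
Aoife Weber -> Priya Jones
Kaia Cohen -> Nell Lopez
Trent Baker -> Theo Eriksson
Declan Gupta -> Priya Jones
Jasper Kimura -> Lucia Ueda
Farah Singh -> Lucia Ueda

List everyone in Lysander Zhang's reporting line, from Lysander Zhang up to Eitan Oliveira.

Lysander Zhang reports to Pavel Brown. Pavel Brown reports to Theo Eriksson. Theo Eriksson reports to Eitan Oliveira. Eitan Oliveira is at the top.

Lysander Zhang -> Pavel Brown -> Theo Eriksson -> Eitan Oliveira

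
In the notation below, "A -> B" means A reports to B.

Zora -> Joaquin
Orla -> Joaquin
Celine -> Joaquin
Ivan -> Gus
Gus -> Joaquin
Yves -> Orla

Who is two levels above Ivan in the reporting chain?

Ivan reports to Gus, and Gus reports to Joaquin. So Ivan's skip-level manager is Joaquin.

Joaquin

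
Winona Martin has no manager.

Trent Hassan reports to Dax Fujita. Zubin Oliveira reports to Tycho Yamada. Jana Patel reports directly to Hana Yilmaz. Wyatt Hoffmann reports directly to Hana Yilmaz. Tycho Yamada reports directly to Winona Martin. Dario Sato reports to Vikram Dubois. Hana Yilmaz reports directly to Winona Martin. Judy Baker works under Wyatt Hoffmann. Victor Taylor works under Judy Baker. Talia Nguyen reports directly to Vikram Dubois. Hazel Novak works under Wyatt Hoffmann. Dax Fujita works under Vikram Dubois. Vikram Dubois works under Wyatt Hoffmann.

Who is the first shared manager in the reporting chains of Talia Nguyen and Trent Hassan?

Vikram Dubois

Talia Nguyen's chain of managers is Vikram Dubois, Wyatt Hoffmann, Hana Yilmaz, Winona Martin. Trent Hassan's chain of managers is Dax Fujita, Vikram Dubois, Wyatt Hoffmann, Hana Yilmaz, Winona Martin. The first manager that appears in both chains is Vikram Dubois.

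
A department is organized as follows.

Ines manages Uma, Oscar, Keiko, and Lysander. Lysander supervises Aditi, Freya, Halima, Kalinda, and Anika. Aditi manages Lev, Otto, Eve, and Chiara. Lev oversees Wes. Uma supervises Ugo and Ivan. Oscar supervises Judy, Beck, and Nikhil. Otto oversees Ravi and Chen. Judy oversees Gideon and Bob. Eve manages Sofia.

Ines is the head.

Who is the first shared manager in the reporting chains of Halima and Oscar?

Ines

Halima's chain of managers is Lysander, Ines. Oscar's chain of managers is Ines. The first manager that appears in both chains is Ines.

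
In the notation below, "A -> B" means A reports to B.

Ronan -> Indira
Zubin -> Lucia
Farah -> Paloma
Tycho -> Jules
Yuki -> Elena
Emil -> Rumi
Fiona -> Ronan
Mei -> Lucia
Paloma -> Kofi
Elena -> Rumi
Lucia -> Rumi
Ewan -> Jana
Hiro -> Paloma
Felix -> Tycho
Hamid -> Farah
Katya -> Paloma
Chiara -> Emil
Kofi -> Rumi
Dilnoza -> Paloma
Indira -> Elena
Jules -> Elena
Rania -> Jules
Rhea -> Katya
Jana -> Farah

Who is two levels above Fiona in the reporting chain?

Indira

Fiona reports to Ronan, and Ronan reports to Indira. So Fiona's skip-level manager is Indira.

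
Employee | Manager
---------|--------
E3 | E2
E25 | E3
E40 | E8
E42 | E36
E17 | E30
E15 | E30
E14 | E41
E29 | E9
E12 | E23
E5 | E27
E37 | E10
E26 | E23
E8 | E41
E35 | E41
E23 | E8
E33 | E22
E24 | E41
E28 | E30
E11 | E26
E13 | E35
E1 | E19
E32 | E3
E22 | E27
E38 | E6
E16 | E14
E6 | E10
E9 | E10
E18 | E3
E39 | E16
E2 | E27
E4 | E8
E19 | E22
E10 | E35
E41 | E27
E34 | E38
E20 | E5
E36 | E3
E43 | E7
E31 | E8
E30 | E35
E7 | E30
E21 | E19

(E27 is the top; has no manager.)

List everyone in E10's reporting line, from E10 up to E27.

E10 -> E35 -> E41 -> E27

E10 reports to E35. E35 reports to E41. E41 reports to E27. E27 is at the top.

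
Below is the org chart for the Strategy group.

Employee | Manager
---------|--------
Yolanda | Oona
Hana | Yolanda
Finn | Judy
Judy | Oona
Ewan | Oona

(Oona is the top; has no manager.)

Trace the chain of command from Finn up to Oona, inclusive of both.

Finn -> Judy -> Oona

Finn reports to Judy. Judy reports to Oona. Oona is at the top.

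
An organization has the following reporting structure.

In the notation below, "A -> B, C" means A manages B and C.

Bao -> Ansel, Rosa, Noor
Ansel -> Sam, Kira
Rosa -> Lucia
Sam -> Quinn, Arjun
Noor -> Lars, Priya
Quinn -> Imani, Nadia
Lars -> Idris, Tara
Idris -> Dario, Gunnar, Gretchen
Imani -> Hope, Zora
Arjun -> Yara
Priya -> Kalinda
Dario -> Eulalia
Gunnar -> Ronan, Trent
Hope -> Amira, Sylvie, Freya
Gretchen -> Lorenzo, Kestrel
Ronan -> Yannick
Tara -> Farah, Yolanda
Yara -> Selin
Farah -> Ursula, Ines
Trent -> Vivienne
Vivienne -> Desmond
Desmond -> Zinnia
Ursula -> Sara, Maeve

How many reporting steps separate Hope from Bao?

5

Chain from Hope up to Bao: Hope → Imani → Quinn → Sam → Ansel → Bao. That is 5 steps up, so Hope is 5 levels below Bao.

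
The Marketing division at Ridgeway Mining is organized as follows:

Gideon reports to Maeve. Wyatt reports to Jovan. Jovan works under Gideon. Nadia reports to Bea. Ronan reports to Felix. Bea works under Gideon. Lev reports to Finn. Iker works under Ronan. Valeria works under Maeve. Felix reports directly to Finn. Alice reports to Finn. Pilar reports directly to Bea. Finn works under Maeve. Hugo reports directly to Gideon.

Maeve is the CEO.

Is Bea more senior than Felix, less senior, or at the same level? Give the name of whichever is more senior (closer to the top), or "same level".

Both Bea and Felix are 2 levels below Maeve.

same level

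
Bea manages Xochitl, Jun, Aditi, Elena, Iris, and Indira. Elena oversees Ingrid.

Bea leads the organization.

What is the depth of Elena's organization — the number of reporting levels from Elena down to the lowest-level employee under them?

1

The longest chain under Elena runs Elena → Ingrid, which is 1 level below Elena.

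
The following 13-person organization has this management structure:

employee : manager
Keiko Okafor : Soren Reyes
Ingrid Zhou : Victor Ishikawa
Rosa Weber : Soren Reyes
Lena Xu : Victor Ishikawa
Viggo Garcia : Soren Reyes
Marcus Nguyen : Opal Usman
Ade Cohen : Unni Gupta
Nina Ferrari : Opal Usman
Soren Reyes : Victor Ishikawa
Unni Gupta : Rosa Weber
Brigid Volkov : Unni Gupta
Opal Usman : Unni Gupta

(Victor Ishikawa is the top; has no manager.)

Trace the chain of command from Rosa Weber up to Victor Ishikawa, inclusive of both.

Rosa Weber -> Soren Reyes -> Victor Ishikawa

Rosa Weber reports to Soren Reyes. Soren Reyes reports to Victor Ishikawa. Victor Ishikawa is at the top.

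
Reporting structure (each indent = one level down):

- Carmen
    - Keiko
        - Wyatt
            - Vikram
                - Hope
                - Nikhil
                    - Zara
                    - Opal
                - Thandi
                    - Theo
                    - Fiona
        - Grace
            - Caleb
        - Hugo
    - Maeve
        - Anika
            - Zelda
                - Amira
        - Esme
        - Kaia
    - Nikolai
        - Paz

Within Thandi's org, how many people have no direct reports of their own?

2

The people in Thandi's organization with no one reporting to them are Fiona, Theo. That is 2.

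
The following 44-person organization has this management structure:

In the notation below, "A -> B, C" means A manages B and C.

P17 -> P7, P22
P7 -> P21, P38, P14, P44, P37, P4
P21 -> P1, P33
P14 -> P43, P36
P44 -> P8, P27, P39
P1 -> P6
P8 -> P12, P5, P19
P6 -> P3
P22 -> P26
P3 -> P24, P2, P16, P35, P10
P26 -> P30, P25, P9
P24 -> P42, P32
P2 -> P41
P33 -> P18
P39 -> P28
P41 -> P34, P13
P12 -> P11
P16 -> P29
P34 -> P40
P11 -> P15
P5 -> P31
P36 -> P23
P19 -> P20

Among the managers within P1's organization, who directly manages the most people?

Direct-report counts within P1's organization: P1 has 1; P6 has 1; P3 has 5; P16 has 1; P2 has 1; P41 has 2; P34 has 1; P24 has 2. The largest is 5, held by P3.

P3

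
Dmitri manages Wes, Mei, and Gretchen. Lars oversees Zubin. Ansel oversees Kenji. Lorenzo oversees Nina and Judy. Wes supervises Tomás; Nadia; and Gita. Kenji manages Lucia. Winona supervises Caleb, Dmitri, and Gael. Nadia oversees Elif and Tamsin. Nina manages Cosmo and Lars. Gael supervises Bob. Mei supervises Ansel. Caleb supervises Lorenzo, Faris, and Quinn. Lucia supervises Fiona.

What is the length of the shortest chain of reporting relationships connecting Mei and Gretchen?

2

Mei is 1 level below Dmitri, and Gretchen is 1 level below Dmitri (their lowest common manager). The shortest path runs up from Mei to Dmitri and back down to Gretchen: 1 + 1 = 2 links.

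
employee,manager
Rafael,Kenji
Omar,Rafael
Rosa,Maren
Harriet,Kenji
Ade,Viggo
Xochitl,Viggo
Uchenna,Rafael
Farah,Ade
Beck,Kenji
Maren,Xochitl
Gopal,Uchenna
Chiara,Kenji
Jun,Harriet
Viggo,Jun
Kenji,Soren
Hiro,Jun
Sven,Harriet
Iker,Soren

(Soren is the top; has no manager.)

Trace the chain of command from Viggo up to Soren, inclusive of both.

Viggo -> Jun -> Harriet -> Kenji -> Soren

Viggo reports to Jun. Jun reports to Harriet. Harriet reports to Kenji. Kenji reports to Soren. Soren is at the top.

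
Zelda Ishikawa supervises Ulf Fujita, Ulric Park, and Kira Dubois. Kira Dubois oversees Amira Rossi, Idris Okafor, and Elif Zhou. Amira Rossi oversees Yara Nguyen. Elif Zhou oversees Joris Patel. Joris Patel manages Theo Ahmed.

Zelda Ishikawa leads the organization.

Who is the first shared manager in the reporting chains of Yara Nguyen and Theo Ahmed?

Yara Nguyen's chain of managers is Amira Rossi, Kira Dubois, Zelda Ishikawa. Theo Ahmed's chain of managers is Joris Patel, Elif Zhou, Kira Dubois, Zelda Ishikawa. The first manager that appears in both chains is Kira Dubois.

Kira Dubois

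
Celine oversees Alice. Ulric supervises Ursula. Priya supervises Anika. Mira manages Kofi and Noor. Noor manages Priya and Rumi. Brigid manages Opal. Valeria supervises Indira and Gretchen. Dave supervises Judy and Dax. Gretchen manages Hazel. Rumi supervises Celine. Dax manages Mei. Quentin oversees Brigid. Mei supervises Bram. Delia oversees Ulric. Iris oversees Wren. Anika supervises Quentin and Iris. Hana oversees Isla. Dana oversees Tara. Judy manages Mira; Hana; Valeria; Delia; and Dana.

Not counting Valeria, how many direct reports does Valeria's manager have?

4

Valeria reports to Judy. Judy's other direct reports are Mira, Hana, Delia, Dana — 4 peers.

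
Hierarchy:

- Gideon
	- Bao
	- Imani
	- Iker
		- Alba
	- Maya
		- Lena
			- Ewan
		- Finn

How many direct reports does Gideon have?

4

Gideon directly manages Bao, Imani, Iker, Maya. That is 4 direct reports.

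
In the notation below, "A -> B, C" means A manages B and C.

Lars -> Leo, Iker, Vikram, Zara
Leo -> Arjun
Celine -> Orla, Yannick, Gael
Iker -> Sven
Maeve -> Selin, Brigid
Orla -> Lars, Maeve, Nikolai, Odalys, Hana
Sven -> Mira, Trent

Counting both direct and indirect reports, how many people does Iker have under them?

Iker directly manages Sven. Under Sven: Trent, Mira (2). That's 3 in total.

3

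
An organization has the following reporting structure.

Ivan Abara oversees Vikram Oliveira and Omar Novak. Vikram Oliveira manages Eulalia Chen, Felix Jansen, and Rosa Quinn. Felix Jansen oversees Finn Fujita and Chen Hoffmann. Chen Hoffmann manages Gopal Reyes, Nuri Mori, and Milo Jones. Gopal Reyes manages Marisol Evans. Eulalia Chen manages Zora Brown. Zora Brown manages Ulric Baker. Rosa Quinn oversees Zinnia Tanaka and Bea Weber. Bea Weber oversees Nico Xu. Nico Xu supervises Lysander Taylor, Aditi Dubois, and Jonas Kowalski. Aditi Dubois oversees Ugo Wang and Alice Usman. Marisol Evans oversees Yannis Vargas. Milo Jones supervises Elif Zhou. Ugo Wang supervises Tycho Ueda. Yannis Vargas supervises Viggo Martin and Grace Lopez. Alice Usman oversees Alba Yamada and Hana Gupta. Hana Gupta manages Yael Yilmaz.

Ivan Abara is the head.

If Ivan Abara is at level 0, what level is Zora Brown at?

Chain from Zora Brown up to Ivan Abara: Zora Brown → Eulalia Chen → Vikram Oliveira → Ivan Abara. That is 3 steps up, so Zora Brown is 3 levels below Ivan Abara.

3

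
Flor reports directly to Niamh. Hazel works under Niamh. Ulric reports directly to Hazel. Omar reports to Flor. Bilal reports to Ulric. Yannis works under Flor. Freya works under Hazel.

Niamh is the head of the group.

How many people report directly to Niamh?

Niamh directly manages Flor, Hazel. That is 2 direct reports.

2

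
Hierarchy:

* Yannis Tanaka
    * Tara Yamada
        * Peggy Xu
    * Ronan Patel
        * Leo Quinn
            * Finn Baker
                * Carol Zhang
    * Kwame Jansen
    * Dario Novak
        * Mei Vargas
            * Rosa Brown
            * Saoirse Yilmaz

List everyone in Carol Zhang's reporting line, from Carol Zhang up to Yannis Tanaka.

Carol Zhang -> Finn Baker -> Leo Quinn -> Ronan Patel -> Yannis Tanaka

Carol Zhang reports to Finn Baker. Finn Baker reports to Leo Quinn. Leo Quinn reports to Ronan Patel. Ronan Patel reports to Yannis Tanaka. Yannis Tanaka is at the top.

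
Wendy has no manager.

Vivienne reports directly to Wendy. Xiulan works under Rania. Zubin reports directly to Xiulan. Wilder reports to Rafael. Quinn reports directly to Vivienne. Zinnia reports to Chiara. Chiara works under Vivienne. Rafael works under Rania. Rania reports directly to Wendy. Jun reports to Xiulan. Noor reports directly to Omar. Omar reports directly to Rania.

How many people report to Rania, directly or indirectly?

Rania directly manages Xiulan, Omar, Rafael. Under Xiulan: Jun, Zubin (2). Under Omar: Noor (1). Under Rafael: Wilder (1). So Rania's organization is 3 direct reports plus everyone under them: 3 + 2 + 2 = 7.

7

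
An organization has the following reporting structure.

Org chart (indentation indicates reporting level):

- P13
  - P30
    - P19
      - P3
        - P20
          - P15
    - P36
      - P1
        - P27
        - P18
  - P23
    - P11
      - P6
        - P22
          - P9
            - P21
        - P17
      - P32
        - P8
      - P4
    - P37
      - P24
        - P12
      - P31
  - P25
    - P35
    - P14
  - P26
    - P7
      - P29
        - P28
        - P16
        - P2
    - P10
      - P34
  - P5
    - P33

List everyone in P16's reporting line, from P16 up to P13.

P16 reports to P29. P29 reports to P7. P7 reports to P26. P26 reports to P13. P13 is at the top.

P16 -> P29 -> P7 -> P26 -> P13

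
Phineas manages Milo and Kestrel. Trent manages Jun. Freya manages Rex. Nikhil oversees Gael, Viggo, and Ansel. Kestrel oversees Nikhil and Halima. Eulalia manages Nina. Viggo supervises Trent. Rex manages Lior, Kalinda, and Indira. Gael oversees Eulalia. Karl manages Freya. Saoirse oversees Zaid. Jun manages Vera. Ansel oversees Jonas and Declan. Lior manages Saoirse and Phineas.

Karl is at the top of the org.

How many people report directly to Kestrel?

2

Kestrel directly manages Nikhil, Halima. That is 2 direct reports.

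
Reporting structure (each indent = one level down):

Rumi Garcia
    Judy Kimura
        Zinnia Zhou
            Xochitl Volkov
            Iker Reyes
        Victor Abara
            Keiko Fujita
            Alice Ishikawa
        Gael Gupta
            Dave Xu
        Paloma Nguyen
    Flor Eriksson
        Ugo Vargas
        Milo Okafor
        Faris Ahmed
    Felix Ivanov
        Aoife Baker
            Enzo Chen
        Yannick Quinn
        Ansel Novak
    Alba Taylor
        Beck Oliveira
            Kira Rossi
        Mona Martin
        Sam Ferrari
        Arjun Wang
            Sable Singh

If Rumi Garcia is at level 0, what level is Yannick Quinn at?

Chain from Yannick Quinn up to Rumi Garcia: Yannick Quinn → Felix Ivanov → Rumi Garcia. That is 2 steps up, so Yannick Quinn is 2 levels below Rumi Garcia.

2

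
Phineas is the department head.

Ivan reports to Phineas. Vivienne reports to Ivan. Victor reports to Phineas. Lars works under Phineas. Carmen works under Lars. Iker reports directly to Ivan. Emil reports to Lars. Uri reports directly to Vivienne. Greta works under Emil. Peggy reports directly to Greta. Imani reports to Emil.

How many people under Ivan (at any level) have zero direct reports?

The people in Ivan's organization with no one reporting to them are Iker, Uri. That is 2.

2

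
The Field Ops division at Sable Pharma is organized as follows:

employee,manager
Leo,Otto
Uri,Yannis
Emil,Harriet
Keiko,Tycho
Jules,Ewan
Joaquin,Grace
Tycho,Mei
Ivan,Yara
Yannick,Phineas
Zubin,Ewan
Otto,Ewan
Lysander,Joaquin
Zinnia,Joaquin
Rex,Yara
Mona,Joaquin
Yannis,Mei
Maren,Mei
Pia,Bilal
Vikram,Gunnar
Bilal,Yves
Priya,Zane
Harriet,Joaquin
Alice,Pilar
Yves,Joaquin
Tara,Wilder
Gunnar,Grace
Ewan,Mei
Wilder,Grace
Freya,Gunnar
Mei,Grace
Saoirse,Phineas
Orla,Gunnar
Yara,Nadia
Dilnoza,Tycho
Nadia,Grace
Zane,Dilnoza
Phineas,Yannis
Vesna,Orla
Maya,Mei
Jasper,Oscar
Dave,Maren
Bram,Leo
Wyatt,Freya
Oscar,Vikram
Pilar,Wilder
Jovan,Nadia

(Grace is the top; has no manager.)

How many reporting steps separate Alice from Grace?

Chain from Alice up to Grace: Alice → Pilar → Wilder → Grace. That is 3 steps up, so Alice is 3 levels below Grace.

3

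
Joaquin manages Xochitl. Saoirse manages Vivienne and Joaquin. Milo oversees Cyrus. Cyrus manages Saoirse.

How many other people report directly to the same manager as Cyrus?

Cyrus reports to Milo, and Milo has no other direct reports. Cyrus has 0 peers.

0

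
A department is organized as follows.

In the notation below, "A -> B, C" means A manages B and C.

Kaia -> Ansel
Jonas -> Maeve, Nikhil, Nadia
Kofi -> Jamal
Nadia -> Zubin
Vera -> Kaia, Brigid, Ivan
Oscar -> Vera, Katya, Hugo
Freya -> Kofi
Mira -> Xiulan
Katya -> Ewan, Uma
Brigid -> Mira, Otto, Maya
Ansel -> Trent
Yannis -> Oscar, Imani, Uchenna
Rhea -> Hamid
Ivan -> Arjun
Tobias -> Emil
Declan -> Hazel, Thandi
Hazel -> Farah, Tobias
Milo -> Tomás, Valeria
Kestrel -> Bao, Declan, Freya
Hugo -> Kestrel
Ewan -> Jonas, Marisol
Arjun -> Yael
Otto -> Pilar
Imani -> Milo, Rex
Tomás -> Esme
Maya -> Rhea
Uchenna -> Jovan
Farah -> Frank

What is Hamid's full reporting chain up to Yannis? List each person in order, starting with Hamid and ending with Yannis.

Hamid -> Rhea -> Maya -> Brigid -> Vera -> Oscar -> Yannis

Hamid reports to Rhea. Rhea reports to Maya. Maya reports to Brigid. Brigid reports to Vera. Vera reports to Oscar. Oscar reports to Yannis. Yannis is at the top.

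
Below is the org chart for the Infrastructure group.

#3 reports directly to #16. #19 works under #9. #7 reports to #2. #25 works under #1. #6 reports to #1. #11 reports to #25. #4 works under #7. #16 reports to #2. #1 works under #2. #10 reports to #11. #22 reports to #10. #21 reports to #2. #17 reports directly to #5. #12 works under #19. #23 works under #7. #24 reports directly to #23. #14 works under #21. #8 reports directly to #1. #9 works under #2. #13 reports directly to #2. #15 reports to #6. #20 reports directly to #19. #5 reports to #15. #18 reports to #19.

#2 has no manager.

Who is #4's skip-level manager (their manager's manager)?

#4 reports to #7, and #7 reports to #2. So #4's skip-level manager is #2.

#2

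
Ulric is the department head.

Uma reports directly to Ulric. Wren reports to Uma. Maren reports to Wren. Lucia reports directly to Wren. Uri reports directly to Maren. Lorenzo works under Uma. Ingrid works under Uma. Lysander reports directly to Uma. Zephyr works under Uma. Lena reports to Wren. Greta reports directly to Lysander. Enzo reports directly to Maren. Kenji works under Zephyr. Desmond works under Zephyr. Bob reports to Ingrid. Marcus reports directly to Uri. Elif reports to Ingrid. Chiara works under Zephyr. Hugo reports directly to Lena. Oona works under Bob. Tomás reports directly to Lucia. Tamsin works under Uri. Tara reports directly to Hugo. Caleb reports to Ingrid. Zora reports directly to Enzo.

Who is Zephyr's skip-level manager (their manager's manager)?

Zephyr reports to Uma, and Uma reports to Ulric. So Zephyr's skip-level manager is Ulric.

Ulric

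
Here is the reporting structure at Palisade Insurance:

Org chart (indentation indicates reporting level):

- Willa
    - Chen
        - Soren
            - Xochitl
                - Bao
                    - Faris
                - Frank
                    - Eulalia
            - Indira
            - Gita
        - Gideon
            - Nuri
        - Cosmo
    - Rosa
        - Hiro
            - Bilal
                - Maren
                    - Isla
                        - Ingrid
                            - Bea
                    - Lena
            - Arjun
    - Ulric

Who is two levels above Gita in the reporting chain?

Chen

Gita reports to Soren, and Soren reports to Chen. So Gita's skip-level manager is Chen.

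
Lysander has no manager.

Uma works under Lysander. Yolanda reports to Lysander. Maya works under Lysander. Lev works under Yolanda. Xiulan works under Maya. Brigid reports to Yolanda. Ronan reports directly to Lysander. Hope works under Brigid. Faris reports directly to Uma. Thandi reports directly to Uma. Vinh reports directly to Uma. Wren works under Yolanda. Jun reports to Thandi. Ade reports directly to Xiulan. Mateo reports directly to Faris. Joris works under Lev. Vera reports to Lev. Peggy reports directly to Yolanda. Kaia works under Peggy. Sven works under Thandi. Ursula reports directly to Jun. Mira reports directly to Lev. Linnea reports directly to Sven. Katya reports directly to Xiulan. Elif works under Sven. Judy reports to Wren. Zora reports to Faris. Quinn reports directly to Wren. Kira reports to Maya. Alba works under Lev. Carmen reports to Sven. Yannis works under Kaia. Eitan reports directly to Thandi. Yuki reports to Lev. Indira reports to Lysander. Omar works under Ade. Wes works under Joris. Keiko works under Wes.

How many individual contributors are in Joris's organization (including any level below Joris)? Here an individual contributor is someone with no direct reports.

1

The only person in Joris's organization with no one reporting to them is Keiko. That is 1.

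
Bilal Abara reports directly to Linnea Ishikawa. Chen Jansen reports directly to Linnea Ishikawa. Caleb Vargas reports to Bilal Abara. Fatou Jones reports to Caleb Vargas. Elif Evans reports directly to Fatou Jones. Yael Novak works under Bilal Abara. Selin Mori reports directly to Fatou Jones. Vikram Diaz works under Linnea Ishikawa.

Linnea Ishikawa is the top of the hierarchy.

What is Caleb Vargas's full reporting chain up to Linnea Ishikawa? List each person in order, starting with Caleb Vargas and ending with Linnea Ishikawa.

Caleb Vargas reports to Bilal Abara. Bilal Abara reports to Linnea Ishikawa. Linnea Ishikawa is at the top.

Caleb Vargas -> Bilal Abara -> Linnea Ishikawa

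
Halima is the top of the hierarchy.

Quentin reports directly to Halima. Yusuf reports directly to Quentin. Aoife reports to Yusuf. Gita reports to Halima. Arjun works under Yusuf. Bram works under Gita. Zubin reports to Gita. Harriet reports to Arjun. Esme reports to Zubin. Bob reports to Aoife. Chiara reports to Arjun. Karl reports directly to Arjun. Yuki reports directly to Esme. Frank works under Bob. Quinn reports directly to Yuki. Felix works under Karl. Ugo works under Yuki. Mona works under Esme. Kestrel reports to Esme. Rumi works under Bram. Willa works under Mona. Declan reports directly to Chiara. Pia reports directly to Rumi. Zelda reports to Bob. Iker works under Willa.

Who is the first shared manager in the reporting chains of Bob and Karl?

Bob's chain of managers is Aoife, Yusuf, Quentin, Halima. Karl's chain of managers is Arjun, Yusuf, Quentin, Halima. The first manager that appears in both chains is Yusuf.

Yusuf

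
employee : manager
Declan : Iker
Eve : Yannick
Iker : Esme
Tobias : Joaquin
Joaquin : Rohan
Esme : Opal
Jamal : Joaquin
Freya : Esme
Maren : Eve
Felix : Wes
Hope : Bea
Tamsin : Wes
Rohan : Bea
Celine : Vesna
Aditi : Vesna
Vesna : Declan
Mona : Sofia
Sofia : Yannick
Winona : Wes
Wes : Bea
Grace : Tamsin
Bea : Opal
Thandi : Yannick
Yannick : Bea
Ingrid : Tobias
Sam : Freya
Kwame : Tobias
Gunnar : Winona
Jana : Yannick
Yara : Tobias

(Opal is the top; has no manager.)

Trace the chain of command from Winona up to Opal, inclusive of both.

Winona -> Wes -> Bea -> Opal

Winona reports to Wes. Wes reports to Bea. Bea reports to Opal. Opal is at the top.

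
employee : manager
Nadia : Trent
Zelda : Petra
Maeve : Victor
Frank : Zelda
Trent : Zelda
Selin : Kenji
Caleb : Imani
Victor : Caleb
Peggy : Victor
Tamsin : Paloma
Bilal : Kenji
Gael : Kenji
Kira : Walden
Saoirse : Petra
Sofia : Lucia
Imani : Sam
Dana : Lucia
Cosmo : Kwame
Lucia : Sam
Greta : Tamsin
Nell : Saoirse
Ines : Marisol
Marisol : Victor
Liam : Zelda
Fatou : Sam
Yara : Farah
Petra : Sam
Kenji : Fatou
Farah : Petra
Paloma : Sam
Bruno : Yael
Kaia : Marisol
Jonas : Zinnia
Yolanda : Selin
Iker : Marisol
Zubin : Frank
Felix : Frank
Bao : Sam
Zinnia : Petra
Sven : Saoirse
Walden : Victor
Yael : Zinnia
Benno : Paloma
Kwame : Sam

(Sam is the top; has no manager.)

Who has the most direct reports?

Sam

Direct-report counts: Sam has 7; Kwame has 1; Paloma has 2; Tamsin has 1; Fatou has 1; Kenji has 3; Selin has 1; Petra has 4; Saoirse has 2; Farah has 1; Zelda has 3; Frank has 2; Trent has 1; Zinnia has 2; Yael has 1; Lucia has 2; Imani has 1; Caleb has 1; Victor has 4; Walden has 1; Marisol has 3. The largest is 7, held by Sam.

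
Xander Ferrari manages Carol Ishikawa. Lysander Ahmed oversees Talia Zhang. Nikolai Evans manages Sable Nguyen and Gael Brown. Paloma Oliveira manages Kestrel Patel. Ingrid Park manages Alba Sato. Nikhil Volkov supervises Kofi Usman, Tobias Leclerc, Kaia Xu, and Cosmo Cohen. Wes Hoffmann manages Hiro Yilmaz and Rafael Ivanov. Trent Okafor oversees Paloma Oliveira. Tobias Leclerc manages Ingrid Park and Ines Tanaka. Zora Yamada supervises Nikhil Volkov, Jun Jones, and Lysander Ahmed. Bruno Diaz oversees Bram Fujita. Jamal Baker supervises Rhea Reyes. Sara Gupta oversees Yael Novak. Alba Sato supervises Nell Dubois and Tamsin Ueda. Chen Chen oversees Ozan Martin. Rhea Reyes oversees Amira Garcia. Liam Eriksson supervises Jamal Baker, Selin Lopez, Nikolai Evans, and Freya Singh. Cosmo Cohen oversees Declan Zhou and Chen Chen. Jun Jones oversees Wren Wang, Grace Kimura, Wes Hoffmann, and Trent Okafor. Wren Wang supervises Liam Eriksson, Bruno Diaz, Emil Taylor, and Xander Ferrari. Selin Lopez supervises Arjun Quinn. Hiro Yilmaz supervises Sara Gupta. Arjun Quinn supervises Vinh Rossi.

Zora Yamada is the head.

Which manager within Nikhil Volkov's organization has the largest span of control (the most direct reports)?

Direct-report counts within Nikhil Volkov's organization: Nikhil Volkov has 4; Tobias Leclerc has 2; Ingrid Park has 1; Alba Sato has 2; Cosmo Cohen has 2; Chen Chen has 1. The largest is 4, held by Nikhil Volkov.

Nikhil Volkov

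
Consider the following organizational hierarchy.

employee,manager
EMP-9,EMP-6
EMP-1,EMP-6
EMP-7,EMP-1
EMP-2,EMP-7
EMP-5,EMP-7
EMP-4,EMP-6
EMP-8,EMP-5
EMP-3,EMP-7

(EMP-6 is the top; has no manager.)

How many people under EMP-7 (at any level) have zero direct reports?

The people in EMP-7's organization with no one reporting to them are EMP-3, EMP-8, EMP-2. That is 3.

3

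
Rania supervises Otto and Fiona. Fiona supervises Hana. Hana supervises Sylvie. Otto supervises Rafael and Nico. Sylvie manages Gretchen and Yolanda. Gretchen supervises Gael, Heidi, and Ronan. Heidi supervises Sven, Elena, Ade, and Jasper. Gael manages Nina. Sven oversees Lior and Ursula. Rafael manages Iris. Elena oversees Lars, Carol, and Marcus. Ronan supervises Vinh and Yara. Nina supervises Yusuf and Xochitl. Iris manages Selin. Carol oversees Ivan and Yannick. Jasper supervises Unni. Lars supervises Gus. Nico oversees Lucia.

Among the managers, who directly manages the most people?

Direct-report counts: Rania has 2; Otto has 2; Nico has 1; Rafael has 1; Iris has 1; Fiona has 1; Hana has 1; Sylvie has 2; Gretchen has 3; Ronan has 2; Gael has 1; Nina has 2; Heidi has 4; Jasper has 1; Elena has 3; Lars has 1; Carol has 2; Sven has 2. The largest is 4, held by Heidi.

Heidi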